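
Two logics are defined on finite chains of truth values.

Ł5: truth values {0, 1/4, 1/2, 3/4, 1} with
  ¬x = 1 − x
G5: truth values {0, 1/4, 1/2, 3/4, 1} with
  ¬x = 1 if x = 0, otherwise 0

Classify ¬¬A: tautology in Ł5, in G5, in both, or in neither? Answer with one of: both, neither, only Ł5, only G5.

neither

In Ł5: at A = 0 the value is 0 — not a tautology.
In G5: at A = 0 the value is 0 — not a tautology.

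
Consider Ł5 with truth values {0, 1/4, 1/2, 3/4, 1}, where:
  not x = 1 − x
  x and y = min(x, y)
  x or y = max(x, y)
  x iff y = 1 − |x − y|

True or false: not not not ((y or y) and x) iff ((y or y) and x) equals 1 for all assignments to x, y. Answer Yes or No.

Counterexample: take x = 0, y = 0.
y or y = 0 or 0 = 0
(y or y) and x = 0 and 0 = 0
not ((y or y) and x) = not 0 = 1
not not ((y or y) and x) = not 1 = 0
not not not ((y or y) and x) = not 0 = 1
y or y = 0 or 0 = 0
(y or y) and x = 0 and 0 = 0
not not not ((y or y) and x) iff ((y or y) and x) = 1 iff 0 = 0
This gives 0 ≠ 1.

No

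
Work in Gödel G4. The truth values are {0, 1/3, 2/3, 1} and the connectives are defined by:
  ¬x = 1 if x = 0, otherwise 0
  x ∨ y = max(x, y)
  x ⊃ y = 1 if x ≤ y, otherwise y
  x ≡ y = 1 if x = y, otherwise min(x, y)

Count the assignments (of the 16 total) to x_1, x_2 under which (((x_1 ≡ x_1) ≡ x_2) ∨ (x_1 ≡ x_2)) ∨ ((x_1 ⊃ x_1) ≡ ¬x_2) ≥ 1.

10

x_1 = 0, x_2 = 0 ↦ 1  ≥
x_1 = 0, x_2 = 1/3 ↦ 1/3  <
x_1 = 0, x_2 = 2/3 ↦ 2/3  <
x_1 = 0, x_2 = 1 ↦ 1  ≥
x_1 = 1/3, x_2 = 0 ↦ 1  ≥
x_1 = 1/3, x_2 = 1/3 ↦ 1  ≥
x_1 = 1/3, x_2 = 2/3 ↦ 2/3  <
x_1 = 1/3, x_2 = 1 ↦ 1  ≥
x_1 = 2/3, x_2 = 0 ↦ 1  ≥
x_1 = 2/3, x_2 = 1/3 ↦ 1/3  <
x_1 = 2/3, x_2 = 2/3 ↦ 1  ≥
x_1 = 2/3, x_2 = 1 ↦ 1  ≥
x_1 = 1, x_2 = 0 ↦ 1  ≥
x_1 = 1, x_2 = 1/3 ↦ 1/3  <
x_1 = 1, x_2 = 2/3 ↦ 2/3  <
x_1 = 1, x_2 = 1 ↦ 1  ≥
So 10 of the 16 assignments meet the threshold.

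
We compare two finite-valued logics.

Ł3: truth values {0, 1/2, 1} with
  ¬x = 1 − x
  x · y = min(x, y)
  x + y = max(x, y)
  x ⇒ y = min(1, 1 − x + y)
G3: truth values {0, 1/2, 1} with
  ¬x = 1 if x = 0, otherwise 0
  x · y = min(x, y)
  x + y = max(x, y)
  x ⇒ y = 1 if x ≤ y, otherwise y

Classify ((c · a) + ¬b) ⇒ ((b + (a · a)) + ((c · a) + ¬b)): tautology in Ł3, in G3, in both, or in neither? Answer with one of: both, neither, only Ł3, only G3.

both

In Ł3: every assignment gives 1 — tautology.
In G3: every assignment gives 1 — tautology.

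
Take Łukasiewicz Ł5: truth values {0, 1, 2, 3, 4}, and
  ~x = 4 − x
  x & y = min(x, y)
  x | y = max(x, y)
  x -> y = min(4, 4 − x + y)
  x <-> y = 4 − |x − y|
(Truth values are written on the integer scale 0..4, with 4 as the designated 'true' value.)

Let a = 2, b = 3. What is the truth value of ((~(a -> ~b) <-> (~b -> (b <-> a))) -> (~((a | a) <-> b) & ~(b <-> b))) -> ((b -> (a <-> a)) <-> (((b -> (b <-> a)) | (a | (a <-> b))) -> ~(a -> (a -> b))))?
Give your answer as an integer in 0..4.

1

~b = ~3 = 1
a -> ~b = 2 -> 1 = 3
~(a -> ~b) = ~3 = 1
~b = ~3 = 1
b <-> a = 3 <-> 2 = 3
~b -> (b <-> a) = 1 -> 3 = 4
~(a -> ~b) <-> (~b -> (b <-> a)) = 1 <-> 4 = 1
a | a = 2 | 2 = 2
(a | a) <-> b = 2 <-> 3 = 3
~((a | a) <-> b) = ~3 = 1
b <-> b = 3 <-> 3 = 4
~(b <-> b) = ~4 = 0
~((a | a) <-> b) & ~(b <-> b) = 1 & 0 = 0
(~(a -> ~b) <-> (~b -> (b <-> a))) -> (~((a | a) <-> b) & ~(b <-> b)) = 1 -> 0 = 3
a <-> a = 2 <-> 2 = 4
b -> (a <-> a) = 3 -> 4 = 4
b <-> a = 3 <-> 2 = 3
b -> (b <-> a) = 3 -> 3 = 4
a <-> b = 2 <-> 3 = 3
a | (a <-> b) = 2 | 3 = 3
(b -> (b <-> a)) | (a | (a <-> b)) = 4 | 3 = 4
a -> b = 2 -> 3 = 4
a -> (a -> b) = 2 -> 4 = 4
~(a -> (a -> b)) = ~4 = 0
((b -> (b <-> a)) | (a | (a <-> b))) -> ~(a -> (a -> b)) = 4 -> 0 = 0
(b -> (a <-> a)) <-> (((b -> (b <-> a)) | (a | (a <-> b))) -> ~(a -> (a -> b))) = 4 <-> 0 = 0
((~(a -> ~b) <-> (~b -> (b <-> a))) -> (~((a | a) <-> b) & ~(b <-> b))) -> ((b -> (a <-> a)) <-> (((b -> (b <-> a)) | (a | (a <-> b))) -> ~(a -> (a -> b)))) = 3 -> 0 = 1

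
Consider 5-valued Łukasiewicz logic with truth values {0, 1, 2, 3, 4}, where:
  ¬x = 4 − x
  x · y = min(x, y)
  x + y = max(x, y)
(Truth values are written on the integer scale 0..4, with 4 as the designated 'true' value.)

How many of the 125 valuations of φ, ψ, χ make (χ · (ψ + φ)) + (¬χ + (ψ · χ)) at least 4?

34

value 4: 34 assignments (counts)
value 3: 48 assignments
value 2: 35 assignments
value 1: 7 assignments
value 0: 1 assignment
So 34 of the 125 assignments meet the threshold.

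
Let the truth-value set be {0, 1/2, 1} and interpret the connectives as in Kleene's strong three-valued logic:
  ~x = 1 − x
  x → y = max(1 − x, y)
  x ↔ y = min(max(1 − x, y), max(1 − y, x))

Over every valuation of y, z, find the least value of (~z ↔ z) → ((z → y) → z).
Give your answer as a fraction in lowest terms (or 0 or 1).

Take y = 0, z = 1/2:
~z = ~1/2 = 1/2
~z ↔ z = 1/2 ↔ 1/2 = 1/2
z → y = 1/2 → 0 = 1/2
(z → y) → z = 1/2 → 1/2 = 1/2
(~z ↔ z) → ((z → y) → z) = 1/2 → 1/2 = 1/2
No assignment yields a value below 1/2, so this is the minimum.

1/2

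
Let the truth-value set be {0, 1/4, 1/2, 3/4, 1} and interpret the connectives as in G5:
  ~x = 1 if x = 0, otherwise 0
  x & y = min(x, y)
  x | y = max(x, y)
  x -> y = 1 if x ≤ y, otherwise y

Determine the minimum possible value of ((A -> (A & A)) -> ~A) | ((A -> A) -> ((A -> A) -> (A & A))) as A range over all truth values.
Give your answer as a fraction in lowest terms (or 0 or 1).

Take A = 1/4:
A & A = 1/4 & 1/4 = 1/4
A -> (A & A) = 1/4 -> 1/4 = 1
~A = ~1/4 = 0
(A -> (A & A)) -> ~A = 1 -> 0 = 0
A -> A = 1/4 -> 1/4 = 1
A -> A = 1/4 -> 1/4 = 1
A & A = 1/4 & 1/4 = 1/4
(A -> A) -> (A & A) = 1 -> 1/4 = 1/4
(A -> A) -> ((A -> A) -> (A & A)) = 1 -> 1/4 = 1/4
((A -> (A & A)) -> ~A) | ((A -> A) -> ((A -> A) -> (A & A))) = 0 | 1/4 = 1/4
No assignment yields a value below 1/4, so this is the minimum.

1/4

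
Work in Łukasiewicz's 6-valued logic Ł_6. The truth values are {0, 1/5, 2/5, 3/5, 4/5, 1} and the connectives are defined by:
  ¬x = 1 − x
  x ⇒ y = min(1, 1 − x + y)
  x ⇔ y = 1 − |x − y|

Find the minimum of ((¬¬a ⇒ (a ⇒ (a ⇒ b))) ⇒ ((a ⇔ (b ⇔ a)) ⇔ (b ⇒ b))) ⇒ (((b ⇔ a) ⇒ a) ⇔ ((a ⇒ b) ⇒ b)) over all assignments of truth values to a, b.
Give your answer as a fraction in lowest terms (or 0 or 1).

Take a = 3/5, b = 1/5:
¬a = ¬3/5 = 2/5
¬¬a = ¬2/5 = 3/5
a ⇒ b = 3/5 ⇒ 1/5 = 3/5
a ⇒ (a ⇒ b) = 3/5 ⇒ 3/5 = 1
¬¬a ⇒ (a ⇒ (a ⇒ b)) = 3/5 ⇒ 1 = 1
b ⇔ a = 1/5 ⇔ 3/5 = 3/5
a ⇔ (b ⇔ a) = 3/5 ⇔ 3/5 = 1
b ⇒ b = 1/5 ⇒ 1/5 = 1
(a ⇔ (b ⇔ a)) ⇔ (b ⇒ b) = 1 ⇔ 1 = 1
(¬¬a ⇒ (a ⇒ (a ⇒ b))) ⇒ ((a ⇔ (b ⇔ a)) ⇔ (b ⇒ b)) = 1 ⇒ 1 = 1
b ⇔ a = 1/5 ⇔ 3/5 = 3/5
(b ⇔ a) ⇒ a = 3/5 ⇒ 3/5 = 1
a ⇒ b = 3/5 ⇒ 1/5 = 3/5
(a ⇒ b) ⇒ b = 3/5 ⇒ 1/5 = 3/5
((b ⇔ a) ⇒ a) ⇔ ((a ⇒ b) ⇒ b) = 1 ⇔ 3/5 = 3/5
((¬¬a ⇒ (a ⇒ (a ⇒ b))) ⇒ ((a ⇔ (b ⇔ a)) ⇔ (b ⇒ b))) ⇒ (((b ⇔ a) ⇒ a) ⇔ ((a ⇒ b) ⇒ b)) = 1 ⇒ 3/5 = 3/5
No assignment yields a value below 3/5, so this is the minimum.

3/5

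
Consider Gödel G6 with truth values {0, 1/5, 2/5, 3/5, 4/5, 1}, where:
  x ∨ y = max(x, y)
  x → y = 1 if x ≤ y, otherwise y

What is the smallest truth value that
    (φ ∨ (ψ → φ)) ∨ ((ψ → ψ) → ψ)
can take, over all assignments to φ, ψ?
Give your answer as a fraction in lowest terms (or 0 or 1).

1/5

Take φ = 0, ψ = 1/5:
ψ → φ = 1/5 → 0 = 0
φ ∨ (ψ → φ) = 0 ∨ 0 = 0
ψ → ψ = 1/5 → 1/5 = 1
(ψ → ψ) → ψ = 1 → 1/5 = 1/5
(φ ∨ (ψ → φ)) ∨ ((ψ → ψ) → ψ) = 0 ∨ 1/5 = 1/5
No assignment yields a value below 1/5, so this is the minimum.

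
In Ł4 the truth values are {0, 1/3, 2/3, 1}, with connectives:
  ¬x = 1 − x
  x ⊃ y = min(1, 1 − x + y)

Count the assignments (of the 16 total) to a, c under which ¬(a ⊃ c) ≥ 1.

1

a = 0, c = 0 ↦ 0  <
a = 0, c = 1/3 ↦ 0  <
a = 0, c = 2/3 ↦ 0  <
a = 0, c = 1 ↦ 0  <
a = 1/3, c = 0 ↦ 1/3  <
a = 1/3, c = 1/3 ↦ 0  <
a = 1/3, c = 2/3 ↦ 0  <
a = 1/3, c = 1 ↦ 0  <
a = 2/3, c = 0 ↦ 2/3  <
a = 2/3, c = 1/3 ↦ 1/3  <
a = 2/3, c = 2/3 ↦ 0  <
a = 2/3, c = 1 ↦ 0  <
a = 1, c = 0 ↦ 1  ≥
a = 1, c = 1/3 ↦ 2/3  <
a = 1, c = 2/3 ↦ 1/3  <
a = 1, c = 1 ↦ 0  <
So 1 of the 16 assignments meets the threshold.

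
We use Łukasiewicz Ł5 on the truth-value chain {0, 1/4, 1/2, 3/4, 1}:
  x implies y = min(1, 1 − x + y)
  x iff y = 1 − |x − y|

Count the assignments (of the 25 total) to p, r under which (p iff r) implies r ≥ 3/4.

value 1: 13 assignments (counts)
value 3/4: 5 assignments (counts)
value 1/2: 4 assignments
value 1/4: 2 assignments
value 0: 1 assignment
So 18 of the 25 assignments meet the threshold.

18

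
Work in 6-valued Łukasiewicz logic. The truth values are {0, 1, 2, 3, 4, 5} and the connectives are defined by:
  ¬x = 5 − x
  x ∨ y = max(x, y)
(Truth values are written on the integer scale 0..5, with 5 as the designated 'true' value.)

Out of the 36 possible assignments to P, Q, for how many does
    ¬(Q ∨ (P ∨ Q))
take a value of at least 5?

1

value 5: 1 assignment (counts)
value 4: 3 assignments
value 3: 5 assignments
value 2: 7 assignments
value 1: 9 assignments
value 0: 11 assignments
So 1 of the 36 assignments meets the threshold.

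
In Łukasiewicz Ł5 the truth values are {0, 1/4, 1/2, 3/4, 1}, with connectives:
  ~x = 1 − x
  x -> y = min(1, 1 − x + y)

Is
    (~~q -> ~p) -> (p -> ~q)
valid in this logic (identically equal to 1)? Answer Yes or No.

Yes

At p = 1/4, q = 1, for instance:
~q = ~1 = 0
~~q = ~0 = 1
~p = ~1/4 = 3/4
~~q -> ~p = 1 -> 3/4 = 3/4
p -> ~q = 1/4 -> 0 = 3/4
(~~q -> ~p) -> (p -> ~q) = 3/4 -> 3/4 = 1
and checking the remaining 24 assignments likewise gives ≥ 1 in every case.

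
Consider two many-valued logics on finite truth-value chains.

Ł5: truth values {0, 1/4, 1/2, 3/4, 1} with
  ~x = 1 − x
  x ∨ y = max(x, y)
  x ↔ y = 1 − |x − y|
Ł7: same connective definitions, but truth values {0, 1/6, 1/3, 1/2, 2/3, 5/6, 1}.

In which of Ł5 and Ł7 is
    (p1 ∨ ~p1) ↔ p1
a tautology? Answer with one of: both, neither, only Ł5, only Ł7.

In Ł5: at p1 = 0 the value is 0 — not a tautology.
In Ł7: at p1 = 0 the value is 0 — not a tautology.

neither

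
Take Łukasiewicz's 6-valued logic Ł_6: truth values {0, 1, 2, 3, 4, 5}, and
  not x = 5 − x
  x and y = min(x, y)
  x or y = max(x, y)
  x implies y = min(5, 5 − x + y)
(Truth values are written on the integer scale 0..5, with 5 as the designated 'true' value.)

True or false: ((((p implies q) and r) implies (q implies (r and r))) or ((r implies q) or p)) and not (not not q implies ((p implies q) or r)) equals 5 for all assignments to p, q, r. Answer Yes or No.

No

Counterexample: take p = 0, q = 0, r = 0.
p implies q = 0 implies 0 = 5
(p implies q) and r = 5 and 0 = 0
r and r = 0 and 0 = 0
q implies (r and r) = 0 implies 0 = 5
((p implies q) and r) implies (q implies (r and r)) = 0 implies 5 = 5
r implies q = 0 implies 0 = 5
(r implies q) or p = 5 or 0 = 5
(((p implies q) and r) implies (q implies (r and r))) or ((r implies q) or p) = 5 or 5 = 5
not q = not 0 = 5
not not q = not 5 = 0
p implies q = 0 implies 0 = 5
(p implies q) or r = 5 or 0 = 5
not not q implies ((p implies q) or r) = 0 implies 5 = 5
not (not not q implies ((p implies q) or r)) = not 5 = 0
((((p implies q) and r) implies (q implies (r and r))) or ((r implies q) or p)) and not (not not q implies ((p implies q) or r)) = 5 and 0 = 0
This gives 0 ≠ 5.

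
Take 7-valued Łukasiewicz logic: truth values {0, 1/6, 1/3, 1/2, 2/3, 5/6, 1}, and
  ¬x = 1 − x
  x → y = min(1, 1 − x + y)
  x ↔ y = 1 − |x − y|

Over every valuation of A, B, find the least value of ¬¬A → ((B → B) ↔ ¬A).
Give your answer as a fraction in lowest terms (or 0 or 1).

Take A = 1, B = 0:
¬A = ¬1 = 0
¬¬A = ¬0 = 1
B → B = 0 → 0 = 1
¬A = ¬1 = 0
(B → B) ↔ ¬A = 1 ↔ 0 = 0
¬¬A → ((B → B) ↔ ¬A) = 1 → 0 = 0
No assignment yields a value below 0, so this is the minimum.

0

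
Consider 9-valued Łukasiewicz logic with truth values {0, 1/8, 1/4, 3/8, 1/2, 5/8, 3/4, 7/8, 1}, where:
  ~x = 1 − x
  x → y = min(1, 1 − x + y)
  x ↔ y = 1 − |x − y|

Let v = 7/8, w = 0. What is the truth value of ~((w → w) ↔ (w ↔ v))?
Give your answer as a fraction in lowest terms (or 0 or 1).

w → w = 0 → 0 = 1
w ↔ v = 0 ↔ 7/8 = 1/8
(w → w) ↔ (w ↔ v) = 1 ↔ 1/8 = 1/8
~((w → w) ↔ (w ↔ v)) = ~1/8 = 7/8

7/8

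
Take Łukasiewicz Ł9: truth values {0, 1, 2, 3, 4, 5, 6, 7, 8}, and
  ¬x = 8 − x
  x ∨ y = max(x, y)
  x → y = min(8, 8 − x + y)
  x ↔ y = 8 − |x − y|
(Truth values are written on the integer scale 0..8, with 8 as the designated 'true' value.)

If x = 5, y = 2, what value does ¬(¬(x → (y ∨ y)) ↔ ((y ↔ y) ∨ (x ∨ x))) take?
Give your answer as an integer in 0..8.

y ∨ y = 2 ∨ 2 = 2
x → (y ∨ y) = 5 → 2 = 5
¬(x → (y ∨ y)) = ¬5 = 3
y ↔ y = 2 ↔ 2 = 8
x ∨ x = 5 ∨ 5 = 5
(y ↔ y) ∨ (x ∨ x) = 8 ∨ 5 = 8
¬(x → (y ∨ y)) ↔ ((y ↔ y) ∨ (x ∨ x)) = 3 ↔ 8 = 3
¬(¬(x → (y ∨ y)) ↔ ((y ↔ y) ∨ (x ∨ x))) = ¬3 = 5

5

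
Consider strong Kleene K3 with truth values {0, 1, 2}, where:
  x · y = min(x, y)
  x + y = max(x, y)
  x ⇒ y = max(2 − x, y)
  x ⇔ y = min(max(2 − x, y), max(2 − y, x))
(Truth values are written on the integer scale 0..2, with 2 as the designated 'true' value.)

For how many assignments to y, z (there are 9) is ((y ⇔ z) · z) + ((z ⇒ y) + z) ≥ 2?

7

y = 0, z = 0 ↦ 2  ≥
y = 0, z = 1 ↦ 1  <
y = 0, z = 2 ↦ 2  ≥
y = 1, z = 0 ↦ 2  ≥
y = 1, z = 1 ↦ 1  <
y = 1, z = 2 ↦ 2  ≥
y = 2, z = 0 ↦ 2  ≥
y = 2, z = 1 ↦ 2  ≥
y = 2, z = 2 ↦ 2  ≥
So 7 of the 9 assignments meet the threshold.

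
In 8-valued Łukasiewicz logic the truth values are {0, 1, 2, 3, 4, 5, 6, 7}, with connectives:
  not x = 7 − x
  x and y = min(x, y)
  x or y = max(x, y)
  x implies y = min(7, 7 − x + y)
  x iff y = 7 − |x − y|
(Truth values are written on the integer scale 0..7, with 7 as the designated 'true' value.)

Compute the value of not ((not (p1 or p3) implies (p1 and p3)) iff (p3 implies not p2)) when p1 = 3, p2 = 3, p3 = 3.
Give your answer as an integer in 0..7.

p1 or p3 = 3 or 3 = 3
not (p1 or p3) = not 3 = 4
p1 and p3 = 3 and 3 = 3
not (p1 or p3) implies (p1 and p3) = 4 implies 3 = 6
not p2 = not 3 = 4
p3 implies not p2 = 3 implies 4 = 7
(not (p1 or p3) implies (p1 and p3)) iff (p3 implies not p2) = 6 iff 7 = 6
not ((not (p1 or p3) implies (p1 and p3)) iff (p3 implies not p2)) = not 6 = 1

1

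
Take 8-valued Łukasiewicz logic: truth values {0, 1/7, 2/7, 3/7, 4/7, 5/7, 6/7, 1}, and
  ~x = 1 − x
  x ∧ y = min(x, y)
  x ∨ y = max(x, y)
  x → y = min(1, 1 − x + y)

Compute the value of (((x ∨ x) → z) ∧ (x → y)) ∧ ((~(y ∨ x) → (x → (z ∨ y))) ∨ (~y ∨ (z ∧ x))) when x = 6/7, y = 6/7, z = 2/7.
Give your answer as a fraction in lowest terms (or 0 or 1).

3/7

x ∨ x = 6/7 ∨ 6/7 = 6/7
(x ∨ x) → z = 6/7 → 2/7 = 3/7
x → y = 6/7 → 6/7 = 1
((x ∨ x) → z) ∧ (x → y) = 3/7 ∧ 1 = 3/7
y ∨ x = 6/7 ∨ 6/7 = 6/7
~(y ∨ x) = ~6/7 = 1/7
z ∨ y = 2/7 ∨ 6/7 = 6/7
x → (z ∨ y) = 6/7 → 6/7 = 1
~(y ∨ x) → (x → (z ∨ y)) = 1/7 → 1 = 1
~y = ~6/7 = 1/7
z ∧ x = 2/7 ∧ 6/7 = 2/7
~y ∨ (z ∧ x) = 1/7 ∨ 2/7 = 2/7
(~(y ∨ x) → (x → (z ∨ y))) ∨ (~y ∨ (z ∧ x)) = 1 ∨ 2/7 = 1
(((x ∨ x) → z) ∧ (x → y)) ∧ ((~(y ∨ x) → (x → (z ∨ y))) ∨ (~y ∨ (z ∧ x))) = 3/7 ∧ 1 = 3/7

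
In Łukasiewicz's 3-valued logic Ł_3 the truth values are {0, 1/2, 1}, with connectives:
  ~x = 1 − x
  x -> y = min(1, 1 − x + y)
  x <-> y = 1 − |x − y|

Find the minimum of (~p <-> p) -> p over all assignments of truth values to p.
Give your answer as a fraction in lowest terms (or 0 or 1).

1/2

Take p = 1/2:
~p = ~1/2 = 1/2
~p <-> p = 1/2 <-> 1/2 = 1
(~p <-> p) -> p = 1 -> 1/2 = 1/2
No assignment yields a value below 1/2, so this is the minimum.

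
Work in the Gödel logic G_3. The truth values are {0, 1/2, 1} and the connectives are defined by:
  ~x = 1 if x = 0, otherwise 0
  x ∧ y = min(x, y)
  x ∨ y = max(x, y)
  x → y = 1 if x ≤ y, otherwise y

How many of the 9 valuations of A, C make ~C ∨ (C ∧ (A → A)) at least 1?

A = 0, C = 0 ↦ 1  ≥
A = 0, C = 1/2 ↦ 1/2  <
A = 0, C = 1 ↦ 1  ≥
A = 1/2, C = 0 ↦ 1  ≥
A = 1/2, C = 1/2 ↦ 1/2  <
A = 1/2, C = 1 ↦ 1  ≥
A = 1, C = 0 ↦ 1  ≥
A = 1, C = 1/2 ↦ 1/2  <
A = 1, C = 1 ↦ 1  ≥
So 6 of the 9 assignments meet the threshold.

6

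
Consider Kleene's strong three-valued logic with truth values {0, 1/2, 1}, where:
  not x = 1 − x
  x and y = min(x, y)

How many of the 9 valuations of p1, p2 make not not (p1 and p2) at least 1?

p1 = 0, p2 = 0 ↦ 0  <
p1 = 0, p2 = 1/2 ↦ 0  <
p1 = 0, p2 = 1 ↦ 0  <
p1 = 1/2, p2 = 0 ↦ 0  <
p1 = 1/2, p2 = 1/2 ↦ 1/2  <
p1 = 1/2, p2 = 1 ↦ 1/2  <
p1 = 1, p2 = 0 ↦ 0  <
p1 = 1, p2 = 1/2 ↦ 1/2  <
p1 = 1, p2 = 1 ↦ 1  ≥
So 1 of the 9 assignments meets the threshold.

1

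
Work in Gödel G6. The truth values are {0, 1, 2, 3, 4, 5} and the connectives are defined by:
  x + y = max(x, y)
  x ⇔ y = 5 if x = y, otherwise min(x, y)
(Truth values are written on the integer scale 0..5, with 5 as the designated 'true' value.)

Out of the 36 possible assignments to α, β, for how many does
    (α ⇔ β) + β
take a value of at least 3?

21

value 5: 11 assignments (counts)
value 4: 5 assignments (counts)
value 3: 5 assignments (counts)
value 2: 5 assignments
value 1: 5 assignments
value 0: 5 assignments
So 21 of the 36 assignments meet the threshold.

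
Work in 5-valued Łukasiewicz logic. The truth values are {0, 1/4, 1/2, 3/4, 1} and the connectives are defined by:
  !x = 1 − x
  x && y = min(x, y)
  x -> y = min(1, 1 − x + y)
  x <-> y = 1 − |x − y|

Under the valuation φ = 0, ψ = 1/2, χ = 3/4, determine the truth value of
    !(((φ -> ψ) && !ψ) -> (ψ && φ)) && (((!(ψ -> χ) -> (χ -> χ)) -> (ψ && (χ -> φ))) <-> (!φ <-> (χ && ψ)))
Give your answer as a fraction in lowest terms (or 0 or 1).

1/2

φ -> ψ = 0 -> 1/2 = 1
!ψ = !1/2 = 1/2
(φ -> ψ) && !ψ = 1 && 1/2 = 1/2
ψ && φ = 1/2 && 0 = 0
((φ -> ψ) && !ψ) -> (ψ && φ) = 1/2 -> 0 = 1/2
!(((φ -> ψ) && !ψ) -> (ψ && φ)) = !1/2 = 1/2
ψ -> χ = 1/2 -> 3/4 = 1
!(ψ -> χ) = !1 = 0
χ -> χ = 3/4 -> 3/4 = 1
!(ψ -> χ) -> (χ -> χ) = 0 -> 1 = 1
χ -> φ = 3/4 -> 0 = 1/4
ψ && (χ -> φ) = 1/2 && 1/4 = 1/4
(!(ψ -> χ) -> (χ -> χ)) -> (ψ && (χ -> φ)) = 1 -> 1/4 = 1/4
!φ = !0 = 1
χ && ψ = 3/4 && 1/2 = 1/2
!φ <-> (χ && ψ) = 1 <-> 1/2 = 1/2
((!(ψ -> χ) -> (χ -> χ)) -> (ψ && (χ -> φ))) <-> (!φ <-> (χ && ψ)) = 1/4 <-> 1/2 = 3/4
!(((φ -> ψ) && !ψ) -> (ψ && φ)) && (((!(ψ -> χ) -> (χ -> χ)) -> (ψ && (χ -> φ))) <-> (!φ <-> (χ && ψ))) = 1/2 && 3/4 = 1/2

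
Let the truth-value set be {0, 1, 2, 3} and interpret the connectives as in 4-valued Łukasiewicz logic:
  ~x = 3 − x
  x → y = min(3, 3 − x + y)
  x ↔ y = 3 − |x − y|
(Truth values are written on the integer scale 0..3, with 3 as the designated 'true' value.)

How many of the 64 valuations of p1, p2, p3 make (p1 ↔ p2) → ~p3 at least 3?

value 3: 36 assignments (counts)
value 2: 14 assignments
value 1: 10 assignments
value 0: 4 assignments
So 36 of the 64 assignments meet the threshold.

36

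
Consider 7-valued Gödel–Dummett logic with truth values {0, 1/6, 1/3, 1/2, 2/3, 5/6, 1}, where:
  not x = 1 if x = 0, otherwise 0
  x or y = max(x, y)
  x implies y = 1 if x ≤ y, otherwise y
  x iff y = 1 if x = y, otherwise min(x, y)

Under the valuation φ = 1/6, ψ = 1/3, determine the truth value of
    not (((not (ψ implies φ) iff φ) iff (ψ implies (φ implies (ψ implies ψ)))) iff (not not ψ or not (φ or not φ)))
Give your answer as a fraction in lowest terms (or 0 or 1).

ψ implies φ = 1/3 implies 1/6 = 1/6
not (ψ implies φ) = not 1/6 = 0
not (ψ implies φ) iff φ = 0 iff 1/6 = 0
ψ implies ψ = 1/3 implies 1/3 = 1
φ implies (ψ implies ψ) = 1/6 implies 1 = 1
ψ implies (φ implies (ψ implies ψ)) = 1/3 implies 1 = 1
(not (ψ implies φ) iff φ) iff (ψ implies (φ implies (ψ implies ψ))) = 0 iff 1 = 0
not ψ = not 1/3 = 0
not not ψ = not 0 = 1
not φ = not 1/6 = 0
φ or not φ = 1/6 or 0 = 1/6
not (φ or not φ) = not 1/6 = 0
not not ψ or not (φ or not φ) = 1 or 0 = 1
((not (ψ implies φ) iff φ) iff (ψ implies (φ implies (ψ implies ψ)))) iff (not not ψ or not (φ or not φ)) = 0 iff 1 = 0
not (((not (ψ implies φ) iff φ) iff (ψ implies (φ implies (ψ implies ψ)))) iff (not not ψ or not (φ or not φ))) = not 0 = 1

1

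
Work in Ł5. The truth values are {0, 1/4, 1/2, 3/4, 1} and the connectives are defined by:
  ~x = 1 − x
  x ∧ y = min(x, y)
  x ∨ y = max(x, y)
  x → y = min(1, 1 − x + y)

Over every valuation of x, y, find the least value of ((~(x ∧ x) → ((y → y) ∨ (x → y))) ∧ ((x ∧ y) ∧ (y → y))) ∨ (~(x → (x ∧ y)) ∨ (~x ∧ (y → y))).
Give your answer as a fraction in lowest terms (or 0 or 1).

Take x = 1/2, y = 0:
x ∧ x = 1/2 ∧ 1/2 = 1/2
~(x ∧ x) = ~1/2 = 1/2
y → y = 0 → 0 = 1
x → y = 1/2 → 0 = 1/2
(y → y) ∨ (x → y) = 1 ∨ 1/2 = 1
~(x ∧ x) → ((y → y) ∨ (x → y)) = 1/2 → 1 = 1
x ∧ y = 1/2 ∧ 0 = 0
y → y = 0 → 0 = 1
(x ∧ y) ∧ (y → y) = 0 ∧ 1 = 0
(~(x ∧ x) → ((y → y) ∨ (x → y))) ∧ ((x ∧ y) ∧ (y → y)) = 1 ∧ 0 = 0
x ∧ y = 1/2 ∧ 0 = 0
x → (x ∧ y) = 1/2 → 0 = 1/2
~(x → (x ∧ y)) = ~1/2 = 1/2
~x = ~1/2 = 1/2
y → y = 0 → 0 = 1
~x ∧ (y → y) = 1/2 ∧ 1 = 1/2
~(x → (x ∧ y)) ∨ (~x ∧ (y → y)) = 1/2 ∨ 1/2 = 1/2
((~(x ∧ x) → ((y → y) ∨ (x → y))) ∧ ((x ∧ y) ∧ (y → y))) ∨ (~(x → (x ∧ y)) ∨ (~x ∧ (y → y))) = 0 ∨ 1/2 = 1/2
No assignment yields a value below 1/2, so this is the minimum.

1/2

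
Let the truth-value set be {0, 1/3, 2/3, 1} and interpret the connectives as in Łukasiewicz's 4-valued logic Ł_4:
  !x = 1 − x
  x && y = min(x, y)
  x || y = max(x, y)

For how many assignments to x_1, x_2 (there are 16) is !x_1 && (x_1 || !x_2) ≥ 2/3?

4

x_1 = 0, x_2 = 0 ↦ 1  ≥
x_1 = 0, x_2 = 1/3 ↦ 2/3  ≥
x_1 = 0, x_2 = 2/3 ↦ 1/3  <
x_1 = 0, x_2 = 1 ↦ 0  <
x_1 = 1/3, x_2 = 0 ↦ 2/3  ≥
x_1 = 1/3, x_2 = 1/3 ↦ 2/3  ≥
x_1 = 1/3, x_2 = 2/3 ↦ 1/3  <
x_1 = 1/3, x_2 = 1 ↦ 1/3  <
x_1 = 2/3, x_2 = 0 ↦ 1/3  <
x_1 = 2/3, x_2 = 1/3 ↦ 1/3  <
x_1 = 2/3, x_2 = 2/3 ↦ 1/3  <
x_1 = 2/3, x_2 = 1 ↦ 1/3  <
x_1 = 1, x_2 = 0 ↦ 0  <
x_1 = 1, x_2 = 1/3 ↦ 0  <
x_1 = 1, x_2 = 2/3 ↦ 0  <
x_1 = 1, x_2 = 1 ↦ 0  <
So 4 of the 16 assignments meet the threshold.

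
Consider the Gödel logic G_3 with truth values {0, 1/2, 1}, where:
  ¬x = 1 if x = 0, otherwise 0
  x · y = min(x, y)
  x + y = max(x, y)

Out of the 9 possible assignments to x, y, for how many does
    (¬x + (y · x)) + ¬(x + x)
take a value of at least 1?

x = 0, y = 0 ↦ 1  ≥
x = 0, y = 1/2 ↦ 1  ≥
x = 0, y = 1 ↦ 1  ≥
x = 1/2, y = 0 ↦ 0  <
x = 1/2, y = 1/2 ↦ 1/2  <
x = 1/2, y = 1 ↦ 1/2  <
x = 1, y = 0 ↦ 0  <
x = 1, y = 1/2 ↦ 1/2  <
x = 1, y = 1 ↦ 1  ≥
So 4 of the 9 assignments meet the threshold.

4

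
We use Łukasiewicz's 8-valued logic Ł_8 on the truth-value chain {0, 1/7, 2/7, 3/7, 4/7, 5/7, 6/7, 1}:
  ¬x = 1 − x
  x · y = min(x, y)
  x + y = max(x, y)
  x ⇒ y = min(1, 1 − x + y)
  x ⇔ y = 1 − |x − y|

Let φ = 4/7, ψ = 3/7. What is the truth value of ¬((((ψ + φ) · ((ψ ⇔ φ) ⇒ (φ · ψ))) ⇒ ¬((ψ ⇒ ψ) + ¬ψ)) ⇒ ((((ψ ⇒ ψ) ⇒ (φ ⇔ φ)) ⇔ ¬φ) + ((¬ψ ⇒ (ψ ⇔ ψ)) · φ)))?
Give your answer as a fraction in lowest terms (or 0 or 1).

0

ψ + φ = 3/7 + 4/7 = 4/7
ψ ⇔ φ = 3/7 ⇔ 4/7 = 6/7
φ · ψ = 4/7 · 3/7 = 3/7
(ψ ⇔ φ) ⇒ (φ · ψ) = 6/7 ⇒ 3/7 = 4/7
(ψ + φ) · ((ψ ⇔ φ) ⇒ (φ · ψ)) = 4/7 · 4/7 = 4/7
ψ ⇒ ψ = 3/7 ⇒ 3/7 = 1
¬ψ = ¬3/7 = 4/7
(ψ ⇒ ψ) + ¬ψ = 1 + 4/7 = 1
¬((ψ ⇒ ψ) + ¬ψ) = ¬1 = 0
((ψ + φ) · ((ψ ⇔ φ) ⇒ (φ · ψ))) ⇒ ¬((ψ ⇒ ψ) + ¬ψ) = 4/7 ⇒ 0 = 3/7
ψ ⇒ ψ = 3/7 ⇒ 3/7 = 1
φ ⇔ φ = 4/7 ⇔ 4/7 = 1
(ψ ⇒ ψ) ⇒ (φ ⇔ φ) = 1 ⇒ 1 = 1
¬φ = ¬4/7 = 3/7
((ψ ⇒ ψ) ⇒ (φ ⇔ φ)) ⇔ ¬φ = 1 ⇔ 3/7 = 3/7
¬ψ = ¬3/7 = 4/7
ψ ⇔ ψ = 3/7 ⇔ 3/7 = 1
¬ψ ⇒ (ψ ⇔ ψ) = 4/7 ⇒ 1 = 1
(¬ψ ⇒ (ψ ⇔ ψ)) · φ = 1 · 4/7 = 4/7
(((ψ ⇒ ψ) ⇒ (φ ⇔ φ)) ⇔ ¬φ) + ((¬ψ ⇒ (ψ ⇔ ψ)) · φ) = 3/7 + 4/7 = 4/7
(((ψ + φ) · ((ψ ⇔ φ) ⇒ (φ · ψ))) ⇒ ¬((ψ ⇒ ψ) + ¬ψ)) ⇒ ((((ψ ⇒ ψ) ⇒ (φ ⇔ φ)) ⇔ ¬φ) + ((¬ψ ⇒ (ψ ⇔ ψ)) · φ)) = 3/7 ⇒ 4/7 = 1
¬((((ψ + φ) · ((ψ ⇔ φ) ⇒ (φ · ψ))) ⇒ ¬((ψ ⇒ ψ) + ¬ψ)) ⇒ ((((ψ ⇒ ψ) ⇒ (φ ⇔ φ)) ⇔ ¬φ) + ((¬ψ ⇒ (ψ ⇔ ψ)) · φ))) = ¬1 = 0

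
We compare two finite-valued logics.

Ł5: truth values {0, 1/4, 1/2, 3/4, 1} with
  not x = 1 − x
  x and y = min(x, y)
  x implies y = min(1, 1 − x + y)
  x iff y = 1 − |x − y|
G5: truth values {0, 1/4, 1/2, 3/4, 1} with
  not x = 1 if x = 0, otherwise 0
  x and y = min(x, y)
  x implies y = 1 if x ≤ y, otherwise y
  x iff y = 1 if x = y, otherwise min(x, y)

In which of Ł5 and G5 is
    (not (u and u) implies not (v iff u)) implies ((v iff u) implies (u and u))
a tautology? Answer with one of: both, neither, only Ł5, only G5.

In Ł5: every assignment gives 1 — tautology.
In G5: at u = 1/4, v = 1/4 the value is 1/4 — not a tautology.

only Ł5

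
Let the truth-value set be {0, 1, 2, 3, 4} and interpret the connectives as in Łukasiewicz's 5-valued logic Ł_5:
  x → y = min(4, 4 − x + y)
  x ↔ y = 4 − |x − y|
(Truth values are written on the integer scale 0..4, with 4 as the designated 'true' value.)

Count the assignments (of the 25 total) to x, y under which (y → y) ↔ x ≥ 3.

10

value 4: 5 assignments (counts)
value 3: 5 assignments (counts)
value 2: 5 assignments
value 1: 5 assignments
value 0: 5 assignments
So 10 of the 25 assignments meet the threshold.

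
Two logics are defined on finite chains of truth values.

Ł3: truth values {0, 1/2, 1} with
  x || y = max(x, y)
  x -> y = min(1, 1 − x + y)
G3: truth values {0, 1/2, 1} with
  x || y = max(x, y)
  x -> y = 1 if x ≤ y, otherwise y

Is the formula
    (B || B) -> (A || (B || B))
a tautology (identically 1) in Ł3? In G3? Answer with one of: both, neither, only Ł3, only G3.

In Ł3: every assignment gives 1 — tautology.
In G3: every assignment gives 1 — tautology.

both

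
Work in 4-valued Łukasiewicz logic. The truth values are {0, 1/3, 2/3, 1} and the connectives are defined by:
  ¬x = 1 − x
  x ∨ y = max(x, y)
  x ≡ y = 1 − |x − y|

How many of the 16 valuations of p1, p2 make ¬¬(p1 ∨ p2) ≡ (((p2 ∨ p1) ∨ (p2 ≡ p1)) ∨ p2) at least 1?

p1 = 0, p2 = 0 ↦ 0  <
p1 = 0, p2 = 1/3 ↦ 2/3  <
p1 = 0, p2 = 2/3 ↦ 1  ≥
p1 = 0, p2 = 1 ↦ 1  ≥
p1 = 1/3, p2 = 0 ↦ 2/3  <
p1 = 1/3, p2 = 1/3 ↦ 1/3  <
p1 = 1/3, p2 = 2/3 ↦ 1  ≥
p1 = 1/3, p2 = 1 ↦ 1  ≥
p1 = 2/3, p2 = 0 ↦ 1  ≥
p1 = 2/3, p2 = 1/3 ↦ 1  ≥
p1 = 2/3, p2 = 2/3 ↦ 2/3  <
p1 = 2/3, p2 = 1 ↦ 1  ≥
p1 = 1, p2 = 0 ↦ 1  ≥
p1 = 1, p2 = 1/3 ↦ 1  ≥
p1 = 1, p2 = 2/3 ↦ 1  ≥
p1 = 1, p2 = 1 ↦ 1  ≥
So 11 of the 16 assignments meet the threshold.

11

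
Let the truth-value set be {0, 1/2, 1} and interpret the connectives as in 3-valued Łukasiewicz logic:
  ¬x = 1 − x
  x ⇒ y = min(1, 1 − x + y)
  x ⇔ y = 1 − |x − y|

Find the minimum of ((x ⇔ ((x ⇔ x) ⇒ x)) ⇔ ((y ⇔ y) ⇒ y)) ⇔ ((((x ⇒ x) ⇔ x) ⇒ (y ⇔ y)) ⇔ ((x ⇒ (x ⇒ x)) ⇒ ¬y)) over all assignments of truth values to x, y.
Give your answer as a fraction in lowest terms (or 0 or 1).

0

Take x = 0, y = 0:
x ⇔ x = 0 ⇔ 0 = 1
(x ⇔ x) ⇒ x = 1 ⇒ 0 = 0
x ⇔ ((x ⇔ x) ⇒ x) = 0 ⇔ 0 = 1
y ⇔ y = 0 ⇔ 0 = 1
(y ⇔ y) ⇒ y = 1 ⇒ 0 = 0
(x ⇔ ((x ⇔ x) ⇒ x)) ⇔ ((y ⇔ y) ⇒ y) = 1 ⇔ 0 = 0
x ⇒ x = 0 ⇒ 0 = 1
(x ⇒ x) ⇔ x = 1 ⇔ 0 = 0
y ⇔ y = 0 ⇔ 0 = 1
((x ⇒ x) ⇔ x) ⇒ (y ⇔ y) = 0 ⇒ 1 = 1
x ⇒ x = 0 ⇒ 0 = 1
x ⇒ (x ⇒ x) = 0 ⇒ 1 = 1
¬y = ¬0 = 1
(x ⇒ (x ⇒ x)) ⇒ ¬y = 1 ⇒ 1 = 1
(((x ⇒ x) ⇔ x) ⇒ (y ⇔ y)) ⇔ ((x ⇒ (x ⇒ x)) ⇒ ¬y) = 1 ⇔ 1 = 1
((x ⇔ ((x ⇔ x) ⇒ x)) ⇔ ((y ⇔ y) ⇒ y)) ⇔ ((((x ⇒ x) ⇔ x) ⇒ (y ⇔ y)) ⇔ ((x ⇒ (x ⇒ x)) ⇒ ¬y)) = 0 ⇔ 1 = 0
No assignment yields a value below 0, so this is the minimum.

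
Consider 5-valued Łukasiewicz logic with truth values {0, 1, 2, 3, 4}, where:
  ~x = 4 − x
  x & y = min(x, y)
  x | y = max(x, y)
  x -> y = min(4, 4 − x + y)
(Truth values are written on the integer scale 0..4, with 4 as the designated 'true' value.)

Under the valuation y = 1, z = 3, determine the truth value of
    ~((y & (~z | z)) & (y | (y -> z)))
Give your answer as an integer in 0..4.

3

~z = ~3 = 1
~z | z = 1 | 3 = 3
y & (~z | z) = 1 & 3 = 1
y -> z = 1 -> 3 = 4
y | (y -> z) = 1 | 4 = 4
(y & (~z | z)) & (y | (y -> z)) = 1 & 4 = 1
~((y & (~z | z)) & (y | (y -> z))) = ~1 = 3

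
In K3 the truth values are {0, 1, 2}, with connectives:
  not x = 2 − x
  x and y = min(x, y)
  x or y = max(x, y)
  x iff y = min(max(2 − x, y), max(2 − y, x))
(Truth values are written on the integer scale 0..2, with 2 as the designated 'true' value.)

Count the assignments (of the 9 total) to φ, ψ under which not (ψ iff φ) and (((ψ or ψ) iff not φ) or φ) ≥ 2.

φ = 0, ψ = 0 ↦ 0  <
φ = 0, ψ = 1 ↦ 1  <
φ = 0, ψ = 2 ↦ 2  ≥
φ = 1, ψ = 0 ↦ 1  <
φ = 1, ψ = 1 ↦ 1  <
φ = 1, ψ = 2 ↦ 1  <
φ = 2, ψ = 0 ↦ 2  ≥
φ = 2, ψ = 1 ↦ 1  <
φ = 2, ψ = 2 ↦ 0  <
So 2 of the 9 assignments meet the threshold.

2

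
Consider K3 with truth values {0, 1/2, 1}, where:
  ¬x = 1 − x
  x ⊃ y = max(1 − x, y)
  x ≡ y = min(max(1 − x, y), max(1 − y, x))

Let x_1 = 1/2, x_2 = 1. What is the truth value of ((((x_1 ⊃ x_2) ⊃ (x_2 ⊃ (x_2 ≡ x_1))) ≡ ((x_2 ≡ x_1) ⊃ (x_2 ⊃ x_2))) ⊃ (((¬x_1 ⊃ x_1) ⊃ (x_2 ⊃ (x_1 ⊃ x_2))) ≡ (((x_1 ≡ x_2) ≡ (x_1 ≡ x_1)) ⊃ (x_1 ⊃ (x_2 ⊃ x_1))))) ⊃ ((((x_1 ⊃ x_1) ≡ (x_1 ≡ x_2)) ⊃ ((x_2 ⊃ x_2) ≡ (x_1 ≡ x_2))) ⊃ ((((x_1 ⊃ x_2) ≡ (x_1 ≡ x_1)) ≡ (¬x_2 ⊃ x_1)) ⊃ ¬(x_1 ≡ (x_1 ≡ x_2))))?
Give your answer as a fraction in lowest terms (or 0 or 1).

1/2

x_1 ⊃ x_2 = 1/2 ⊃ 1 = 1
x_2 ≡ x_1 = 1 ≡ 1/2 = 1/2
x_2 ⊃ (x_2 ≡ x_1) = 1 ⊃ 1/2 = 1/2
(x_1 ⊃ x_2) ⊃ (x_2 ⊃ (x_2 ≡ x_1)) = 1 ⊃ 1/2 = 1/2
x_2 ≡ x_1 = 1 ≡ 1/2 = 1/2
x_2 ⊃ x_2 = 1 ⊃ 1 = 1
(x_2 ≡ x_1) ⊃ (x_2 ⊃ x_2) = 1/2 ⊃ 1 = 1
((x_1 ⊃ x_2) ⊃ (x_2 ⊃ (x_2 ≡ x_1))) ≡ ((x_2 ≡ x_1) ⊃ (x_2 ⊃ x_2)) = 1/2 ≡ 1 = 1/2
¬x_1 = ¬1/2 = 1/2
¬x_1 ⊃ x_1 = 1/2 ⊃ 1/2 = 1/2
x_1 ⊃ x_2 = 1/2 ⊃ 1 = 1
x_2 ⊃ (x_1 ⊃ x_2) = 1 ⊃ 1 = 1
(¬x_1 ⊃ x_1) ⊃ (x_2 ⊃ (x_1 ⊃ x_2)) = 1/2 ⊃ 1 = 1
x_1 ≡ x_2 = 1/2 ≡ 1 = 1/2
x_1 ≡ x_1 = 1/2 ≡ 1/2 = 1/2
(x_1 ≡ x_2) ≡ (x_1 ≡ x_1) = 1/2 ≡ 1/2 = 1/2
x_2 ⊃ x_1 = 1 ⊃ 1/2 = 1/2
x_1 ⊃ (x_2 ⊃ x_1) = 1/2 ⊃ 1/2 = 1/2
((x_1 ≡ x_2) ≡ (x_1 ≡ x_1)) ⊃ (x_1 ⊃ (x_2 ⊃ x_1)) = 1/2 ⊃ 1/2 = 1/2
((¬x_1 ⊃ x_1) ⊃ (x_2 ⊃ (x_1 ⊃ x_2))) ≡ (((x_1 ≡ x_2) ≡ (x_1 ≡ x_1)) ⊃ (x_1 ⊃ (x_2 ⊃ x_1))) = 1 ≡ 1/2 = 1/2
(((x_1 ⊃ x_2) ⊃ (x_2 ⊃ (x_2 ≡ x_1))) ≡ ((x_2 ≡ x_1) ⊃ (x_2 ⊃ x_2))) ⊃ (((¬x_1 ⊃ x_1) ⊃ (x_2 ⊃ (x_1 ⊃ x_2))) ≡ (((x_1 ≡ x_2) ≡ (x_1 ≡ x_1)) ⊃ (x_1 ⊃ (x_2 ⊃ x_1)))) = 1/2 ⊃ 1/2 = 1/2
x_1 ⊃ x_1 = 1/2 ⊃ 1/2 = 1/2
x_1 ≡ x_2 = 1/2 ≡ 1 = 1/2
(x_1 ⊃ x_1) ≡ (x_1 ≡ x_2) = 1/2 ≡ 1/2 = 1/2
x_2 ⊃ x_2 = 1 ⊃ 1 = 1
x_1 ≡ x_2 = 1/2 ≡ 1 = 1/2
(x_2 ⊃ x_2) ≡ (x_1 ≡ x_2) = 1 ≡ 1/2 = 1/2
((x_1 ⊃ x_1) ≡ (x_1 ≡ x_2)) ⊃ ((x_2 ⊃ x_2) ≡ (x_1 ≡ x_2)) = 1/2 ⊃ 1/2 = 1/2
x_1 ⊃ x_2 = 1/2 ⊃ 1 = 1
x_1 ≡ x_1 = 1/2 ≡ 1/2 = 1/2
(x_1 ⊃ x_2) ≡ (x_1 ≡ x_1) = 1 ≡ 1/2 = 1/2
¬x_2 = ¬1 = 0
¬x_2 ⊃ x_1 = 0 ⊃ 1/2 = 1
((x_1 ⊃ x_2) ≡ (x_1 ≡ x_1)) ≡ (¬x_2 ⊃ x_1) = 1/2 ≡ 1 = 1/2
x_1 ≡ x_2 = 1/2 ≡ 1 = 1/2
x_1 ≡ (x_1 ≡ x_2) = 1/2 ≡ 1/2 = 1/2
¬(x_1 ≡ (x_1 ≡ x_2)) = ¬1/2 = 1/2
(((x_1 ⊃ x_2) ≡ (x_1 ≡ x_1)) ≡ (¬x_2 ⊃ x_1)) ⊃ ¬(x_1 ≡ (x_1 ≡ x_2)) = 1/2 ⊃ 1/2 = 1/2
(((x_1 ⊃ x_1) ≡ (x_1 ≡ x_2)) ⊃ ((x_2 ⊃ x_2) ≡ (x_1 ≡ x_2))) ⊃ ((((x_1 ⊃ x_2) ≡ (x_1 ≡ x_1)) ≡ (¬x_2 ⊃ x_1)) ⊃ ¬(x_1 ≡ (x_1 ≡ x_2))) = 1/2 ⊃ 1/2 = 1/2
((((x_1 ⊃ x_2) ⊃ (x_2 ⊃ (x_2 ≡ x_1))) ≡ ((x_2 ≡ x_1) ⊃ (x_2 ⊃ x_2))) ⊃ (((¬x_1 ⊃ x_1) ⊃ (x_2 ⊃ (x_1 ⊃ x_2))) ≡ (((x_1 ≡ x_2) ≡ (x_1 ≡ x_1)) ⊃ (x_1 ⊃ (x_2 ⊃ x_1))))) ⊃ ((((x_1 ⊃ x_1) ≡ (x_1 ≡ x_2)) ⊃ ((x_2 ⊃ x_2) ≡ (x_1 ≡ x_2))) ⊃ ((((x_1 ⊃ x_2) ≡ (x_1 ≡ x_1)) ≡ (¬x_2 ⊃ x_1)) ⊃ ¬(x_1 ≡ (x_1 ≡ x_2)))) = 1/2 ⊃ 1/2 = 1/2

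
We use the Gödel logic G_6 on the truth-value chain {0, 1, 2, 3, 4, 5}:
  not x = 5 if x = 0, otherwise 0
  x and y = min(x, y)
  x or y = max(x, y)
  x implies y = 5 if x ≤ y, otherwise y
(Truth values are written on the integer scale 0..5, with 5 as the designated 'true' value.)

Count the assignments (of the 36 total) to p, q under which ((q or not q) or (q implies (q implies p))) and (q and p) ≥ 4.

4

value 5: 1 assignment (counts)
value 4: 3 assignments (counts)
value 3: 5 assignments
value 2: 7 assignments
value 1: 9 assignments
value 0: 11 assignments
So 4 of the 36 assignments meet the threshold.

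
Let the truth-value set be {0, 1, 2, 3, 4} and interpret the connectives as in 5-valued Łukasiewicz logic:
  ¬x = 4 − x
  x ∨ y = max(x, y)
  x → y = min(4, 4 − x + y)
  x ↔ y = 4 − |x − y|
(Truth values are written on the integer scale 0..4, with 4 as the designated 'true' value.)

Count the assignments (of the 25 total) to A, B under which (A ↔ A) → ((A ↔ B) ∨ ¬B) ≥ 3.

18

value 4: 9 assignments (counts)
value 3: 9 assignments (counts)
value 2: 4 assignments
value 1: 2 assignments
value 0: 1 assignment
So 18 of the 25 assignments meet the threshold.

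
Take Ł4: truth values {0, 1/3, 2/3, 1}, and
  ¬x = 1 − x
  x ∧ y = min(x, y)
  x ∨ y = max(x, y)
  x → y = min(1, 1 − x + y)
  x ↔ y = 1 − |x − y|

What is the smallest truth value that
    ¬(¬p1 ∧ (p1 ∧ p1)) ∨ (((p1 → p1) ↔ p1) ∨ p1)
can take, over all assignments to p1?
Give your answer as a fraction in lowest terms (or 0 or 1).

2/3

Take p1 = 1/3:
¬p1 = ¬1/3 = 2/3
p1 ∧ p1 = 1/3 ∧ 1/3 = 1/3
¬p1 ∧ (p1 ∧ p1) = 2/3 ∧ 1/3 = 1/3
¬(¬p1 ∧ (p1 ∧ p1)) = ¬1/3 = 2/3
p1 → p1 = 1/3 → 1/3 = 1
(p1 → p1) ↔ p1 = 1 ↔ 1/3 = 1/3
((p1 → p1) ↔ p1) ∨ p1 = 1/3 ∨ 1/3 = 1/3
¬(¬p1 ∧ (p1 ∧ p1)) ∨ (((p1 → p1) ↔ p1) ∨ p1) = 2/3 ∨ 1/3 = 2/3
No assignment yields a value below 2/3, so this is the minimum.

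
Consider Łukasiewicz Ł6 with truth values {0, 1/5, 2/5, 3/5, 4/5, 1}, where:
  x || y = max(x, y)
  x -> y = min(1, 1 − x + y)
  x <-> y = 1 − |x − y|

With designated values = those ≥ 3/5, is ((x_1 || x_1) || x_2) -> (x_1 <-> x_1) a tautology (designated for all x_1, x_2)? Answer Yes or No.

Yes

At x_1 = 1/5, x_2 = 4/5, for instance:
x_1 || x_1 = 1/5 || 1/5 = 1/5
(x_1 || x_1) || x_2 = 1/5 || 4/5 = 4/5
x_1 <-> x_1 = 1/5 <-> 1/5 = 1
((x_1 || x_1) || x_2) -> (x_1 <-> x_1) = 4/5 -> 1 = 1
and checking the remaining 35 assignments likewise gives ≥ 3/5 in every case.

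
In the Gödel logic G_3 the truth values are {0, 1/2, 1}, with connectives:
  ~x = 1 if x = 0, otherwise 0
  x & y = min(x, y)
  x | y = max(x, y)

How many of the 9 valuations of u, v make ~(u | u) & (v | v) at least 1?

u = 0, v = 0 ↦ 0  <
u = 0, v = 1/2 ↦ 1/2  <
u = 0, v = 1 ↦ 1  ≥
u = 1/2, v = 0 ↦ 0  <
u = 1/2, v = 1/2 ↦ 0  <
u = 1/2, v = 1 ↦ 0  <
u = 1, v = 0 ↦ 0  <
u = 1, v = 1/2 ↦ 0  <
u = 1, v = 1 ↦ 0  <
So 1 of the 9 assignments meets the threshold.

1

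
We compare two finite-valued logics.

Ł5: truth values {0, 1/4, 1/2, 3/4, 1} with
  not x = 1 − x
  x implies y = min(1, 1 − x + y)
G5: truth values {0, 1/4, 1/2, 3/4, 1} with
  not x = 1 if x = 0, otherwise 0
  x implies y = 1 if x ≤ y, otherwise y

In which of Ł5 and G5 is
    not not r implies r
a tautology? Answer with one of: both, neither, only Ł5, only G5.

In Ł5: every assignment gives 1 — tautology.
In G5: at r = 1/4 the value is 1/4 — not a tautology.

only Ł5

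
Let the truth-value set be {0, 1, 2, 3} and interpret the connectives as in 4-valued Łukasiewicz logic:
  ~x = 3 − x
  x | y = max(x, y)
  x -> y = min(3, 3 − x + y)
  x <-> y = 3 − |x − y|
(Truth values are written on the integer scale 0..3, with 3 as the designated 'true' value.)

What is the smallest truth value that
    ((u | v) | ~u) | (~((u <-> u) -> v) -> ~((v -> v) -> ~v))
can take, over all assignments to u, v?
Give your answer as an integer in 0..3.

2

Take u = 1, v = 0:
u | v = 1 | 0 = 1
~u = ~1 = 2
(u | v) | ~u = 1 | 2 = 2
u <-> u = 1 <-> 1 = 3
(u <-> u) -> v = 3 -> 0 = 0
~((u <-> u) -> v) = ~0 = 3
v -> v = 0 -> 0 = 3
~v = ~0 = 3
(v -> v) -> ~v = 3 -> 3 = 3
~((v -> v) -> ~v) = ~3 = 0
~((u <-> u) -> v) -> ~((v -> v) -> ~v) = 3 -> 0 = 0
((u | v) | ~u) | (~((u <-> u) -> v) -> ~((v -> v) -> ~v)) = 2 | 0 = 2
No assignment yields a value below 2, so this is the minimum.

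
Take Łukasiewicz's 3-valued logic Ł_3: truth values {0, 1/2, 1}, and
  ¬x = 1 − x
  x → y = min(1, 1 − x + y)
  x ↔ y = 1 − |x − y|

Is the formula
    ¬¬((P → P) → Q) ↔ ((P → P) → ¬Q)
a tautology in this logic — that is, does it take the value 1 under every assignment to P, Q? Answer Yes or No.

No

Counterexample: take P = 0, Q = 0.
P → P = 0 → 0 = 1
(P → P) → Q = 1 → 0 = 0
¬((P → P) → Q) = ¬0 = 1
¬¬((P → P) → Q) = ¬1 = 0
P → P = 0 → 0 = 1
¬Q = ¬0 = 1
(P → P) → ¬Q = 1 → 1 = 1
¬¬((P → P) → Q) ↔ ((P → P) → ¬Q) = 0 ↔ 1 = 0
This gives 0 ≠ 1.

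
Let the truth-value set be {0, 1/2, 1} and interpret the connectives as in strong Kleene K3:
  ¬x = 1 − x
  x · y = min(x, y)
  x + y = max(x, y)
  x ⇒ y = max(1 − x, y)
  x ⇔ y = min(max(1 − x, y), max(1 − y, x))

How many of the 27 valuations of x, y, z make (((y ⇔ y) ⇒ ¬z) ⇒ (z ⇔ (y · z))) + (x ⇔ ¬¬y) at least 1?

value 1: 17 assignments (counts)
value 1/2: 10 assignments
So 17 of the 27 assignments meet the threshold.

17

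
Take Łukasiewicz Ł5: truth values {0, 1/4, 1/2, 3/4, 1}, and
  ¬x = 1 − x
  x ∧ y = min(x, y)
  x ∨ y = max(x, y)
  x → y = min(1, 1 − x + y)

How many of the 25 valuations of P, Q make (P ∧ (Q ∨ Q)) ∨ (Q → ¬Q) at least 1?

16

value 1: 16 assignments (counts)
value 3/4: 3 assignments
value 1/2: 4 assignments
value 1/4: 1 assignment
value 0: 1 assignment
So 16 of the 25 assignments meet the threshold.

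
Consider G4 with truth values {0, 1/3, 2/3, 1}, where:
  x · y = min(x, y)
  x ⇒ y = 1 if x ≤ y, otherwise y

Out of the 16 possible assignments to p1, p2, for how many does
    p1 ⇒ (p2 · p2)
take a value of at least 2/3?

11

p1 = 0, p2 = 0 ↦ 1  ≥
p1 = 0, p2 = 1/3 ↦ 1  ≥
p1 = 0, p2 = 2/3 ↦ 1  ≥
p1 = 0, p2 = 1 ↦ 1  ≥
p1 = 1/3, p2 = 0 ↦ 0  <
p1 = 1/3, p2 = 1/3 ↦ 1  ≥
p1 = 1/3, p2 = 2/3 ↦ 1  ≥
p1 = 1/3, p2 = 1 ↦ 1  ≥
p1 = 2/3, p2 = 0 ↦ 0  <
p1 = 2/3, p2 = 1/3 ↦ 1/3  <
p1 = 2/3, p2 = 2/3 ↦ 1  ≥
p1 = 2/3, p2 = 1 ↦ 1  ≥
p1 = 1, p2 = 0 ↦ 0  <
p1 = 1, p2 = 1/3 ↦ 1/3  <
p1 = 1, p2 = 2/3 ↦ 2/3  ≥
p1 = 1, p2 = 1 ↦ 1  ≥
So 11 of the 16 assignments meet the threshold.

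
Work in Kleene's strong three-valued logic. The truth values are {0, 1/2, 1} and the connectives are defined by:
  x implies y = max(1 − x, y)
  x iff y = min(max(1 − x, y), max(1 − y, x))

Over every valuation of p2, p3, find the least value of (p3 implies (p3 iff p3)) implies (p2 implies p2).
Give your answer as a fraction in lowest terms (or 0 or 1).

Take p2 = 1/2, p3 = 0:
p3 iff p3 = 0 iff 0 = 1
p3 implies (p3 iff p3) = 0 implies 1 = 1
p2 implies p2 = 1/2 implies 1/2 = 1/2
(p3 implies (p3 iff p3)) implies (p2 implies p2) = 1 implies 1/2 = 1/2
No assignment yields a value below 1/2, so this is the minimum.

1/2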